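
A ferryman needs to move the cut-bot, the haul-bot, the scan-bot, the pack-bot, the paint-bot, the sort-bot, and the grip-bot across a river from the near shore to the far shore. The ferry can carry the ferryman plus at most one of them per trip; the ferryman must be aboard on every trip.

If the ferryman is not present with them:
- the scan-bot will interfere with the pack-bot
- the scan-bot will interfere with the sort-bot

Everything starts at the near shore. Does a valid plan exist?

Yes

1. Ferryman goes to the far shore with the scan-bot.  [the near shore: the cut-bot, the grip-bot, the haul-bot, the pack-bot, the paint-bot, the sort-bot | the far shore: the scan-bot]
2. Ferryman goes back to the near shore alone.  [the near shore: the cut-bot, the grip-bot, the haul-bot, the pack-bot, the paint-bot, the sort-bot | the far shore: the scan-bot]
3. Ferryman goes to the far shore with the cut-bot.  [the near shore: the grip-bot, the haul-bot, the pack-bot, the paint-bot, the sort-bot | the far shore: the cut-bot, the scan-bot]
4. Ferryman goes back to the near shore alone.  [the near shore: the grip-bot, the haul-bot, the pack-bot, the paint-bot, the sort-bot | the far shore: the cut-bot, the scan-bot]
5. Ferryman goes to the far shore with the haul-bot.  [the near shore: the grip-bot, the pack-bot, the paint-bot, the sort-bot | the far shore: the cut-bot, the haul-bot, the scan-bot]
6. Ferryman goes back to the near shore alone.  [the near shore: the grip-bot, the pack-bot, the paint-bot, the sort-bot | the far shore: the cut-bot, the haul-bot, the scan-bot]
7. Ferryman goes to the far shore with the pack-bot.  [the near shore: the grip-bot, the paint-bot, the sort-bot | the far shore: the cut-bot, the haul-bot, the pack-bot, the scan-bot]
8. Ferryman goes back to the near shore with the scan-bot.  [the near shore: the grip-bot, the paint-bot, the scan-bot, the sort-bot | the far shore: the cut-bot, the haul-bot, the pack-bot]
9. Ferryman goes to the far shore with the sort-bot.  [the near shore: the grip-bot, the paint-bot, the scan-bot | the far shore: the cut-bot, the haul-bot, the pack-bot, the sort-bot]
10. Ferryman goes back to the near shore alone.  [the near shore: the grip-bot, the paint-bot, the scan-bot | the far shore: the cut-bot, the haul-bot, the pack-bot, the sort-bot]
11. Ferryman goes to the far shore with the paint-bot.  [the near shore: the grip-bot, the scan-bot | the far shore: the cut-bot, the haul-bot, the pack-bot, the paint-bot, the sort-bot]
12. Ferryman goes back to the near shore alone.  [the near shore: the grip-bot, the scan-bot | the far shore: the cut-bot, the haul-bot, the pack-bot, the paint-bot, the sort-bot]
13. Ferryman goes to the far shore with the grip-bot.  [the near shore: the scan-bot | the far shore: the cut-bot, the grip-bot, the haul-bot, the pack-bot, the paint-bot, the sort-bot]
14. Ferryman goes back to the near shore alone.  [the near shore: the scan-bot | the far shore: the cut-bot, the grip-bot, the haul-bot, the pack-bot, the paint-bot, the sort-bot]
15. Ferryman goes to the far shore with the scan-bot.  [the near shore: — | the far shore: the cut-bot, the grip-bot, the haul-bot, the pack-bot, the paint-bot, the scan-bot, the sort-bot]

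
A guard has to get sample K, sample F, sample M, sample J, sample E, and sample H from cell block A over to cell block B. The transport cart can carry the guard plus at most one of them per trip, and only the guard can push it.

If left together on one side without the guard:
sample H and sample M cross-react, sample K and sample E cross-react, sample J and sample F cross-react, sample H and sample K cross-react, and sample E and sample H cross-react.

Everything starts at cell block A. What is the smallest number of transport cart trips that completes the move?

Whatever the first load, the items left behind include a forbidden pair without the guard. No opening move is safe, so no plan exists.

impossible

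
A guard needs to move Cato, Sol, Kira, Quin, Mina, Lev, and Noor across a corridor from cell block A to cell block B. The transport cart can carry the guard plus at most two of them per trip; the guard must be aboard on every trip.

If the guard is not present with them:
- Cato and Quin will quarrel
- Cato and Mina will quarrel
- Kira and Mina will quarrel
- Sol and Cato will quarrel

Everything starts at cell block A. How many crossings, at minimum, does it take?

7

Counting alone: the guard can take at most 2 across per trip to cell block B, so moving all 7 needs at least 4 loaded trips out, with a return between consecutive ones — at least 7 crossings.
The plan below uses exactly 7 crossings, so it is optimal:
1. Guard goes to cell block B with Cato and Kira.
2. Guard goes back to cell block A alone.
3. Guard goes to cell block B with Lev and Noor.
4. Guard goes back to cell block A alone.
5. Guard goes to cell block B with Quin and Sol.
6. Guard goes back to cell block A with Cato.
7. Guard goes to cell block B with Cato and Mina.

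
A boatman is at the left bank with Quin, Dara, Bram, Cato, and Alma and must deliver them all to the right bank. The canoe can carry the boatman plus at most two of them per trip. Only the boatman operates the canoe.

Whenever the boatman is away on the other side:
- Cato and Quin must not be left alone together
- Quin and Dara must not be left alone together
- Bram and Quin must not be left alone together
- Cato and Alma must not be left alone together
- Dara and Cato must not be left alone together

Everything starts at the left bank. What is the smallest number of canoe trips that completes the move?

Counting alone: the boatman can take at most 2 across per trip to the right bank, so moving all 5 needs at least 3 loaded trips out, with a return between consecutive ones — at least 5 crossings.
The safety rule pushes this higher. Following every safe sequence of crossings, the most of the 5 that can be at the right bank as the canoe arrives there on crossing 5 is 4 — never all 5.
So no plan with fewer than 7 crossings exists, and this one achieves 7:
1. Boatman goes to the right bank with Cato and Quin.  [the left bank: Alma, Bram, Dara | the right bank: Cato, Quin]
2. Boatman goes back to the left bank with Quin.  [the left bank: Alma, Bram, Dara, Quin | the right bank: Cato]
3. Boatman goes to the right bank with Bram and Quin.  [the left bank: Alma, Dara | the right bank: Bram, Cato, Quin]
4. Boatman goes back to the left bank with Quin.  [the left bank: Alma, Dara, Quin | the right bank: Bram, Cato]
5. Boatman goes to the right bank with Alma and Dara.  [the left bank: Quin | the right bank: Alma, Bram, Cato, Dara]
6. Boatman goes back to the left bank with Cato.  [the left bank: Cato, Quin | the right bank: Alma, Bram, Dara]
7. Boatman goes to the right bank with Cato and Quin.  [the left bank: — | the right bank: Alma, Bram, Cato, Dara, Quin]

7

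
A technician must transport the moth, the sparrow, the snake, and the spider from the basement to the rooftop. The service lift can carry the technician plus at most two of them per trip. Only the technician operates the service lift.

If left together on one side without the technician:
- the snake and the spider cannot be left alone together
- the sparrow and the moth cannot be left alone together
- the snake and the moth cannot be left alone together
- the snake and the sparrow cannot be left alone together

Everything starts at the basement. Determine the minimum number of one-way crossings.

5

Counting alone: the technician can take at most 2 across per trip to the rooftop, so moving all 4 needs at least 2 loaded trips out, with a return between consecutive ones — at least 3 crossings.
The safety rule pushes this higher. Following every safe sequence of crossings, the most of the 4 that can be at the rooftop as the service lift arrives there on crossing 3 is 3 — never all 4.
So no plan with fewer than 5 crossings exists, and this one achieves 5:
1. Technician goes to the rooftop with the moth and the snake.
2. Technician goes back to the basement with the moth.
3. Technician goes to the rooftop with the moth and the spider.
4. Technician goes back to the basement with the snake.
5. Technician goes to the rooftop with the snake and the sparrow.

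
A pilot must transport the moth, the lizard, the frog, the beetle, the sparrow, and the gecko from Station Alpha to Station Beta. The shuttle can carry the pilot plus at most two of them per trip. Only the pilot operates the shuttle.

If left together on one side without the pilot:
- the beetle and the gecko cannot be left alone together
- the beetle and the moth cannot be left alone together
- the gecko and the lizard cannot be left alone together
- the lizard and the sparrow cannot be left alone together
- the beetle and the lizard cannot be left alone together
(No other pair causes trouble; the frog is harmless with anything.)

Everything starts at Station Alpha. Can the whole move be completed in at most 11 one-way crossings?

Yes — this plan uses 9 crossings (≤ 11):
1. Pilot goes to Station Beta with the beetle and the lizard.  [Station Alpha: the frog, the gecko, the moth, the sparrow | Station Beta: the beetle, the lizard]
2. Pilot goes back to Station Alpha with the lizard.  [Station Alpha: the frog, the gecko, the lizard, the moth, the sparrow | Station Beta: the beetle]
3. Pilot goes to Station Beta with the lizard and the moth.  [Station Alpha: the frog, the gecko, the sparrow | Station Beta: the beetle, the lizard, the moth]
4. Pilot goes back to Station Alpha with the beetle.  [Station Alpha: the beetle, the frog, the gecko, the sparrow | Station Beta: the lizard, the moth]
5. Pilot goes to Station Beta with the beetle and the frog.  [Station Alpha: the gecko, the sparrow | Station Beta: the beetle, the frog, the lizard, the moth]
6. Pilot goes back to Station Alpha with the beetle.  [Station Alpha: the beetle, the gecko, the sparrow | Station Beta: the frog, the lizard, the moth]
7. Pilot goes to Station Beta with the gecko and the sparrow.  [Station Alpha: the beetle | Station Beta: the frog, the gecko, the lizard, the moth, the sparrow]
8. Pilot goes back to Station Alpha with the lizard.  [Station Alpha: the beetle, the lizard | Station Beta: the frog, the gecko, the moth, the sparrow]
9. Pilot goes to Station Beta with the beetle and the lizard.  [Station Alpha: — | Station Beta: the beetle, the frog, the gecko, the lizard, the moth, the sparrow]

Yes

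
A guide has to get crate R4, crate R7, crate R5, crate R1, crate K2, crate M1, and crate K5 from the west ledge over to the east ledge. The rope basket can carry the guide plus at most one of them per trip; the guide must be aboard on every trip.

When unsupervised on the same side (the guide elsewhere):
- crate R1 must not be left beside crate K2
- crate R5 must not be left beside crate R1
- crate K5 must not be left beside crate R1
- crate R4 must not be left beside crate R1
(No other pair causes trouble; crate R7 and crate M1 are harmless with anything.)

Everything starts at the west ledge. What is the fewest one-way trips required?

impossible

Following every safe sequence of crossings from the start, the most of the 7 that can be at the east ledge as the rope basket arrives there on crossings 1, 3, 5, 7 is 1, 2, 3, 4 respectively; the best ever achieved is 4 of 7.
From crossing 9 on, no configuration arises that was not already reachable earlier: only 44 distinct safe configurations (who is on which side, and where the rope basket is) can ever be reached, none of them has everyone across, and every continuation just revisits them. So no valid plan exists.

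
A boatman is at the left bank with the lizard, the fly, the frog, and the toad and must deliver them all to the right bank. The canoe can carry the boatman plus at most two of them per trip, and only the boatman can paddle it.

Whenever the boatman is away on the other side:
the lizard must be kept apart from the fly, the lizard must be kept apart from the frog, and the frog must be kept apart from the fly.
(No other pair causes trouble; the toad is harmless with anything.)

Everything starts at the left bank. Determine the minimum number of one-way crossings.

Counting alone: the boatman can take at most 2 across per trip to the right bank, so moving all 4 needs at least 2 loaded trips out, with a return between consecutive ones — at least 3 crossings.
The safety rule pushes this higher. Following every safe sequence of crossings, the most of the 4 that can be at the right bank as the canoe arrives there on crossing 3 is 3 — never all 4.
So no plan with fewer than 5 crossings exists, and this one achieves 5:
1. Boatman goes to the right bank with the fly and the lizard.  [the left bank: the frog, the toad | the right bank: the fly, the lizard]
2. Boatman goes back to the left bank with the lizard.  [the left bank: the frog, the lizard, the toad | the right bank: the fly]
3. Boatman goes to the right bank with the lizard and the toad.  [the left bank: the frog | the right bank: the fly, the lizard, the toad]
4. Boatman goes back to the left bank with the lizard.  [the left bank: the frog, the lizard | the right bank: the fly, the toad]
5. Boatman goes to the right bank with the frog and the lizard.  [the left bank: — | the right bank: the fly, the frog, the lizard, the toad]

5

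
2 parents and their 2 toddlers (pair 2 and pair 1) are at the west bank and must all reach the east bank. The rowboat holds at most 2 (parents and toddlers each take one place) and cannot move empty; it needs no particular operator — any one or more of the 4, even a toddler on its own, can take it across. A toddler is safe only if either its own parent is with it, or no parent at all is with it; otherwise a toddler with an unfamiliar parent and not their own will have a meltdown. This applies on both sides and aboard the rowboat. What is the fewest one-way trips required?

5

Counting alone: each trip to the east bank takes at most 2 across and each return brings at least 1 back, so after t trips out (and t−1 returns) at most 2t − (t−1) of the 4 are across; that first reaches 4 at t = 3, so at least 5 crossings are needed.
The plan below uses exactly 5 crossings, so it is optimal:
1. parent 2 and toddler 2 cross → the east bank.
2. parent 2 crosses ← the west bank.
3. parent 1 and parent 2 cross → the east bank.
4. parent 1 crosses ← the west bank.
5. parent 1 and toddler 1 cross → the east bank.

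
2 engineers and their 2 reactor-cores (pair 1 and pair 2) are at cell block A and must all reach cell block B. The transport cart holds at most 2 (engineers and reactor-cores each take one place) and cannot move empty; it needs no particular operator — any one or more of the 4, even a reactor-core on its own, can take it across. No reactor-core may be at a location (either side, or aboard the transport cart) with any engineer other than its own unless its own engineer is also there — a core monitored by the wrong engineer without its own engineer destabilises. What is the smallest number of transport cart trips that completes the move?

Counting alone: each trip to cell block B takes at most 2 across and each return brings at least 1 back, so after t trips out (and t−1 returns) at most 2t − (t−1) of the 4 are across; that first reaches 4 at t = 3, so at least 5 crossings are needed.
The plan below uses exactly 5 crossings, so it is optimal:
1. engineer 1 and reactor-core 1 cross → cell block B.
2. engineer 1 crosses ← cell block A.
3. engineer 1 and engineer 2 cross → cell block B.
4. engineer 2 crosses ← cell block A.
5. engineer 2 and reactor-core 2 cross → cell block B.

5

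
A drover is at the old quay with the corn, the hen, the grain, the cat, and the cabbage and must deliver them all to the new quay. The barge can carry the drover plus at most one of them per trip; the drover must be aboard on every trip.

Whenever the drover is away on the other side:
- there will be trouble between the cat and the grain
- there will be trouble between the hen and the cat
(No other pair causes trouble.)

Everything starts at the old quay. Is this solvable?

Yes

1. Drover goes to the new quay with the cat.  [the old quay: the cabbage, the corn, the grain, the hen | the new quay: the cat]
2. Drover goes back to the old quay alone.  [the old quay: the cabbage, the corn, the grain, the hen | the new quay: the cat]
3. Drover goes to the new quay with the corn.  [the old quay: the cabbage, the grain, the hen | the new quay: the cat, the corn]
4. Drover goes back to the old quay alone.  [the old quay: the cabbage, the grain, the hen | the new quay: the cat, the corn]
5. Drover goes to the new quay with the hen.  [the old quay: the cabbage, the grain | the new quay: the cat, the corn, the hen]
6. Drover goes back to the old quay with the cat.  [the old quay: the cabbage, the cat, the grain | the new quay: the corn, the hen]
7. Drover goes to the new quay with the grain.  [the old quay: the cabbage, the cat | the new quay: the corn, the grain, the hen]
8. Drover goes back to the old quay alone.  [the old quay: the cabbage, the cat | the new quay: the corn, the grain, the hen]
9. Drover goes to the new quay with the cabbage.  [the old quay: the cat | the new quay: the cabbage, the corn, the grain, the hen]
10. Drover goes back to the old quay alone.  [the old quay: the cat | the new quay: the cabbage, the corn, the grain, the hen]
11. Drover goes to the new quay with the cat.  [the old quay: — | the new quay: the cabbage, the cat, the corn, the grain, the hen]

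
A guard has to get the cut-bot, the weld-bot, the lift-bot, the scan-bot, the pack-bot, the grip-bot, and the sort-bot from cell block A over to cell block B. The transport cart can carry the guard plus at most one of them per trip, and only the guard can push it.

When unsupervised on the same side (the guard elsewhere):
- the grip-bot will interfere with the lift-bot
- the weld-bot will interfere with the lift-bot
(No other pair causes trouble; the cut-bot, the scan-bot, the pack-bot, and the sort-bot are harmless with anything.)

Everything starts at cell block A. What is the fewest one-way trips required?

Counting alone: the guard can take at most 1 across per trip to cell block B, so moving all 7 needs at least 7 loaded trips out, with a return between consecutive ones — at least 13 crossings.
The safety rule pushes this higher. Following every safe sequence of crossings, the most of the 7 that can be at cell block B as the transport cart arrives there on crossing 13 is 6 — never all 7.
So no plan with fewer than 15 crossings exists, and this one achieves 15:
1. Guard goes to cell block B with the lift-bot.
2. Guard goes back to cell block A alone.
3. Guard goes to cell block B with the cut-bot.
4. Guard goes back to cell block A alone.
5. Guard goes to cell block B with the weld-bot.
6. Guard goes back to cell block A with the lift-bot.
7. Guard goes to cell block B with the grip-bot.
8. Guard goes back to cell block A alone.
9. Guard goes to cell block B with the scan-bot.
10. Guard goes back to cell block A alone.
11. Guard goes to cell block B with the pack-bot.
12. Guard goes back to cell block A alone.
13. Guard goes to cell block B with the sort-bot.
14. Guard goes back to cell block A alone.
15. Guard goes to cell block B with the lift-bot.

15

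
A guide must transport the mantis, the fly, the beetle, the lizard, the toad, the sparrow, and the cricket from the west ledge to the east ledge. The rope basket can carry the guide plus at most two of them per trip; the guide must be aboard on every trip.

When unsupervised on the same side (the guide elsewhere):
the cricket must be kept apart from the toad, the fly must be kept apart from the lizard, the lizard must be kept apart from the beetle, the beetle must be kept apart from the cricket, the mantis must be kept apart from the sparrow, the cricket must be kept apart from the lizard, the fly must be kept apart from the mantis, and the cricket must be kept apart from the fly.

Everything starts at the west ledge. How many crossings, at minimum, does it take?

impossible

Whatever the first load, the items left behind include a forbidden pair without the guide. No opening move is safe, so no plan exists.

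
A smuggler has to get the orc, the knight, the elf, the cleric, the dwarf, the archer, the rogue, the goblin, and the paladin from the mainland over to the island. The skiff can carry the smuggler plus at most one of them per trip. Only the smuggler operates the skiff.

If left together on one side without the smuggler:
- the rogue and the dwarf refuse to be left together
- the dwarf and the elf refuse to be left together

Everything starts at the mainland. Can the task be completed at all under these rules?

1. Smuggler goes to the island with the dwarf.
2. Smuggler goes back to the mainland alone.
3. Smuggler goes to the island with the orc.
4. Smuggler goes back to the mainland alone.
5. Smuggler goes to the island with the knight.
6. Smuggler goes back to the mainland alone.
7. Smuggler goes to the island with the elf.
8. Smuggler goes back to the mainland with the dwarf.
9. Smuggler goes to the island with the rogue.
10. Smuggler goes back to the mainland alone.
11. Smuggler goes to the island with the cleric.
12. Smuggler goes back to the mainland alone.
13. Smuggler goes to the island with the archer.
14. Smuggler goes back to the mainland alone.
15. Smuggler goes to the island with the goblin.
16. Smuggler goes back to the mainland alone.
17. Smuggler goes to the island with the paladin.
18. Smuggler goes back to the mainland alone.
19. Smuggler goes to the island with the dwarf.

Yes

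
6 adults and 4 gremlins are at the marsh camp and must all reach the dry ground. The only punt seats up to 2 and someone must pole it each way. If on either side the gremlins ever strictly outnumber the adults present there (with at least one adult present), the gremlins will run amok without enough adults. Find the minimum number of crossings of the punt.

17

Counting alone: each trip to the dry ground takes at most 2 across and each return brings at least 1 back, so after t trips out (and t−1 returns) at most 2t − (t−1) of the 10 are across; that first reaches 10 at t = 9, so at least 17 crossings are needed.
The plan below uses exactly 17 crossings, so it is optimal:
1. 2 gremlins → the dry ground.  (the marsh camp: 6A 2G; the dry ground: 0A 2G)
2. 1 gremlin ← the marsh camp.  (the marsh camp: 6A 3G; the dry ground: 0A 1G)
3. 2 gremlins → the dry ground.  (the marsh camp: 6A 1G; the dry ground: 0A 3G)
4. 1 gremlin ← the marsh camp.  (the marsh camp: 6A 2G; the dry ground: 0A 2G)
5. 2 adults → the dry ground.  (the marsh camp: 4A 2G; the dry ground: 2A 2G)
6. 1 gremlin ← the marsh camp.  (the marsh camp: 4A 3G; the dry ground: 2A 1G)
7. 1 adult and 1 gremlin → the dry ground.  (the marsh camp: 3A 2G; the dry ground: 3A 2G)
8. 1 gremlin ← the marsh camp.  (the marsh camp: 3A 3G; the dry ground: 3A 1G)
9. 2 gremlins → the dry ground.  (the marsh camp: 3A 1G; the dry ground: 3A 3G)
10. 1 gremlin ← the marsh camp.  (the marsh camp: 3A 2G; the dry ground: 3A 2G)
11. 1 adult and 1 gremlin → the dry ground.  (the marsh camp: 2A 1G; the dry ground: 4A 3G)
12. 1 gremlin ← the marsh camp.  (the marsh camp: 2A 2G; the dry ground: 4A 2G)
13. 2 gremlins → the dry ground.  (the marsh camp: 2A 0G; the dry ground: 4A 4G)
14. 1 gremlin ← the marsh camp.  (the marsh camp: 2A 1G; the dry ground: 4A 3G)
15. 1 adult and 1 gremlin → the dry ground.  (the marsh camp: 1A 0G; the dry ground: 5A 4G)
16. 1 gremlin ← the marsh camp.  (the marsh camp: 1A 1G; the dry ground: 5A 3G)
17. 1 adult and 1 gremlin → the dry ground.  (the marsh camp: 0A 0G; the dry ground: 6A 4G)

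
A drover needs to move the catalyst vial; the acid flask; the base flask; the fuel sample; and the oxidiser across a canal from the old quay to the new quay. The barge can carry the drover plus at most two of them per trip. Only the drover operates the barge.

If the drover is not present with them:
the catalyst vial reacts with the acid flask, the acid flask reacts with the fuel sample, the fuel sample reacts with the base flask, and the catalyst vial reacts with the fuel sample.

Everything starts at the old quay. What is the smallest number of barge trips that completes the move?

7

Counting alone: the drover can take at most 2 across per trip to the new quay, so moving all 5 needs at least 3 loaded trips out, with a return between consecutive ones — at least 5 crossings.
The safety rule pushes this higher. Following every safe sequence of crossings, the most of the 5 that can be at the new quay as the barge arrives there on crossing 5 is 4 — never all 5.
So no plan with fewer than 7 crossings exists, and this one achieves 7:
1. Drover goes to the new quay with the catalyst vial and the fuel sample.
2. Drover goes back to the old quay with the catalyst vial.
3. Drover goes to the new quay with the base flask and the catalyst vial.
4. Drover goes back to the old quay with the fuel sample.
5. Drover goes to the new quay with the acid flask and the oxidiser.
6. Drover goes back to the old quay with the catalyst vial.
7. Drover goes to the new quay with the catalyst vial and the fuel sample.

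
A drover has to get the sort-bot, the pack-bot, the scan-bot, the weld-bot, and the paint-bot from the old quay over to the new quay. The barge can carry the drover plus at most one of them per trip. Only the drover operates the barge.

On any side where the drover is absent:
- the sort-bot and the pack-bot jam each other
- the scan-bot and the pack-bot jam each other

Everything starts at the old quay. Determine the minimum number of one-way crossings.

Counting alone: the drover can take at most 1 across per trip to the new quay, so moving all 5 needs at least 5 loaded trips out, with a return between consecutive ones — at least 9 crossings.
The safety rule pushes this higher. Following every safe sequence of crossings, the most of the 5 that can be at the new quay as the barge arrives there on crossing 9 is 4 — never all 5.
So no plan with fewer than 11 crossings exists, and this one achieves 11:
1. Drover goes to the new quay with the pack-bot.
2. Drover goes back to the old quay alone.
3. Drover goes to the new quay with the sort-bot.
4. Drover goes back to the old quay with the pack-bot.
5. Drover goes to the new quay with the scan-bot.
6. Drover goes back to the old quay alone.
7. Drover goes to the new quay with the weld-bot.
8. Drover goes back to the old quay alone.
9. Drover goes to the new quay with the paint-bot.
10. Drover goes back to the old quay alone.
11. Drover goes to the new quay with the pack-bot.

11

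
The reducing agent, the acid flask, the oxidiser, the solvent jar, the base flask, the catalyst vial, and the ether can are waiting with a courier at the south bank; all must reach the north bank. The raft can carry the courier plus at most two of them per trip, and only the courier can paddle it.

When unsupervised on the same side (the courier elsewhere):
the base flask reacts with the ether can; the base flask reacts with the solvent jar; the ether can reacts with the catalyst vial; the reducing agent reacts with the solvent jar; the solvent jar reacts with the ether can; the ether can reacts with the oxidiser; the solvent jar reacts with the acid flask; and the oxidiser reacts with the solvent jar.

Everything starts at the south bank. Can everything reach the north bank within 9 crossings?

No

Counting alone: the courier can take at most 2 across per trip to the north bank, so moving all 7 needs at least 4 loaded trips out, with a return between consecutive ones — at least 7 crossings.
The safety rule pushes this higher. Following every safe sequence of crossings, the most of the 7 that can be at the north bank as the raft arrives there on crossings 7, 9 is 5, 6 respectively — never all 7.
So the move cannot be finished within 9 crossings. (The shortest complete plan takes 11:)
1. Courier goes to the north bank with the ether can and the solvent jar.
2. Courier goes back to the south bank with the solvent jar.
3. Courier goes to the north bank with the reducing agent and the solvent jar.
4. Courier goes back to the south bank with the solvent jar.
5. Courier goes to the north bank with the acid flask and the solvent jar.
6. Courier goes back to the south bank with the solvent jar.
7. Courier goes to the north bank with the base flask and the oxidiser.
8. Courier goes back to the south bank with the ether can.
9. Courier goes to the north bank with the catalyst vial and the solvent jar.
10. Courier goes back to the south bank with the solvent jar.
11. Courier goes to the north bank with the ether can and the solvent jar.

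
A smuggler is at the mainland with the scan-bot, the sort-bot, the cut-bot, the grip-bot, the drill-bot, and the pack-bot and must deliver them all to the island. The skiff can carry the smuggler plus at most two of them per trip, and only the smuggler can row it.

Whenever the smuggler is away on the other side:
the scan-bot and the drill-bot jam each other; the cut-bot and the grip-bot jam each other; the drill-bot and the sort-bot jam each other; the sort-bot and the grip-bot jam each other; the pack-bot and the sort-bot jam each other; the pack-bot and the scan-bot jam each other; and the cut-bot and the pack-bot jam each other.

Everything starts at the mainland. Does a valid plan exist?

No

Whatever the first load, the items left behind include a forbidden pair without the smuggler. No opening move is safe, so no plan exists.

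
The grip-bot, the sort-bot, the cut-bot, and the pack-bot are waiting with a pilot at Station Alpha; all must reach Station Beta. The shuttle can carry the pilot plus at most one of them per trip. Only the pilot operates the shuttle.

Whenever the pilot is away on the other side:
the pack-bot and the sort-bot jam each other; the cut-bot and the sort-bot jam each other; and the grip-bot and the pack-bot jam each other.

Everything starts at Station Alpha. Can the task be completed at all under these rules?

Whatever the first load, the items left behind include a forbidden pair without the pilot. No opening move is safe, so no plan exists.

No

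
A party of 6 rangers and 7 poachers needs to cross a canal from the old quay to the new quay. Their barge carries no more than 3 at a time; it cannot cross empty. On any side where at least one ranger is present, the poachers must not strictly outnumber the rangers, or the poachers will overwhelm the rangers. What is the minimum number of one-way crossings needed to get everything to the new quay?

The poachers already outnumber the rangers at the old quay before anyone moves, so the starting position itself is disallowed.

impossible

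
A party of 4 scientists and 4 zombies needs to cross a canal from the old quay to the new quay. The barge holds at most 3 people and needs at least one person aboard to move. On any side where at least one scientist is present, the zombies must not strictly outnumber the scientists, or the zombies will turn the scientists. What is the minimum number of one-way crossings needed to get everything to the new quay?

9

Counting alone: each trip to the new quay takes at most 3 across and each return brings at least 1 back, so after t trips out (and t−1 returns) at most 3t − (t−1) of the 8 are across; that first reaches 8 at t = 4, so at least 7 crossings are needed.
The safety rule pushes this higher. Following every safe sequence of crossings, the most of the 8 that can be at the new quay as the barge arrives there on crossing 7 is 7 — never all 8.
So no plan with fewer than 9 crossings exists, and this one achieves 9:
1. 2 zombies → the new quay.  (the old quay: 4S 2Z; the new quay: 0S 2Z)
2. 1 zombie ← the old quay.  (the old quay: 4S 3Z; the new quay: 0S 1Z)
3. 3 zombies → the new quay.  (the old quay: 4S 0Z; the new quay: 0S 4Z)
4. 1 zombie ← the old quay.  (the old quay: 4S 1Z; the new quay: 0S 3Z)
5. 3 scientists → the new quay.  (the old quay: 1S 1Z; the new quay: 3S 3Z)
6. 1 scientist and 1 zombie ← the old quay.  (the old quay: 2S 2Z; the new quay: 2S 2Z)
7. 2 scientists → the new quay.  (the old quay: 0S 2Z; the new quay: 4S 2Z)
8. 1 zombie ← the old quay.  (the old quay: 0S 3Z; the new quay: 4S 1Z)
9. 3 zombies → the new quay.  (the old quay: 0S 0Z; the new quay: 4S 4Z)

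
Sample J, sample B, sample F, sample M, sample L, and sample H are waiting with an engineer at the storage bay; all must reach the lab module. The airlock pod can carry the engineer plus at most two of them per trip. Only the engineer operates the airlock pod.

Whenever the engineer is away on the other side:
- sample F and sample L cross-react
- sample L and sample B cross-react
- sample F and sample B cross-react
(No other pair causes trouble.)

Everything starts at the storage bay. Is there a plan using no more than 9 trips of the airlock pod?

Yes

Yes — this plan uses 9 crossings (≤ 9):
1. Engineer goes to the lab module with sample B and sample F.  [the storage bay: sample H, sample J, sample L, sample M | the lab module: sample B, sample F]
2. Engineer goes back to the storage bay with sample B.  [the storage bay: sample B, sample H, sample J, sample L, sample M | the lab module: sample F]
3. Engineer goes to the lab module with sample B and sample J.  [the storage bay: sample H, sample L, sample M | the lab module: sample B, sample F, sample J]
4. Engineer goes back to the storage bay with sample B.  [the storage bay: sample B, sample H, sample L, sample M | the lab module: sample F, sample J]
5. Engineer goes to the lab module with sample B and sample M.  [the storage bay: sample H, sample L | the lab module: sample B, sample F, sample J, sample M]
6. Engineer goes back to the storage bay with sample B.  [the storage bay: sample B, sample H, sample L | the lab module: sample F, sample J, sample M]
7. Engineer goes to the lab module with sample B and sample H.  [the storage bay: sample L | the lab module: sample B, sample F, sample H, sample J, sample M]
8. Engineer goes back to the storage bay with sample B.  [the storage bay: sample B, sample L | the lab module: sample F, sample H, sample J, sample M]
9. Engineer goes to the lab module with sample B and sample L.  [the storage bay: — | the lab module: sample B, sample F, sample H, sample J, sample L, sample M]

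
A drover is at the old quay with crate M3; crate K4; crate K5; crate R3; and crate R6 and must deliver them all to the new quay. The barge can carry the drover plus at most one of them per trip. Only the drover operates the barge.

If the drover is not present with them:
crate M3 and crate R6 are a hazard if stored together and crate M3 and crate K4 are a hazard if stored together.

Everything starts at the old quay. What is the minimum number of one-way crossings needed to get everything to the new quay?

Counting alone: the drover can take at most 1 across per trip to the new quay, so moving all 5 needs at least 5 loaded trips out, with a return between consecutive ones — at least 9 crossings.
The safety rule pushes this higher. Following every safe sequence of crossings, the most of the 5 that can be at the new quay as the barge arrives there on crossing 9 is 4 — never all 5.
So no plan with fewer than 11 crossings exists, and this one achieves 11:
1. Drover goes to the new quay with crate M3.  [the old quay: crate K4, crate K5, crate R3, crate R6 | the new quay: crate M3]
2. Drover goes back to the old quay alone.  [the old quay: crate K4, crate K5, crate R3, crate R6 | the new quay: crate M3]
3. Drover goes to the new quay with crate K4.  [the old quay: crate K5, crate R3, crate R6 | the new quay: crate K4, crate M3]
4. Drover goes back to the old quay with crate M3.  [the old quay: crate K5, crate M3, crate R3, crate R6 | the new quay: crate K4]
5. Drover goes to the new quay with crate R6.  [the old quay: crate K5, crate M3, crate R3 | the new quay: crate K4, crate R6]
6. Drover goes back to the old quay alone.  [the old quay: crate K5, crate M3, crate R3 | the new quay: crate K4, crate R6]
7. Drover goes to the new quay with crate K5.  [the old quay: crate M3, crate R3 | the new quay: crate K4, crate K5, crate R6]
8. Drover goes back to the old quay alone.  [the old quay: crate M3, crate R3 | the new quay: crate K4, crate K5, crate R6]
9. Drover goes to the new quay with crate R3.  [the old quay: crate M3 | the new quay: crate K4, crate K5, crate R3, crate R6]
10. Drover goes back to the old quay alone.  [the old quay: crate M3 | the new quay: crate K4, crate K5, crate R3, crate R6]
11. Drover goes to the new quay with crate M3.  [the old quay: — | the new quay: crate K4, crate K5, crate M3, crate R3, crate R6]

11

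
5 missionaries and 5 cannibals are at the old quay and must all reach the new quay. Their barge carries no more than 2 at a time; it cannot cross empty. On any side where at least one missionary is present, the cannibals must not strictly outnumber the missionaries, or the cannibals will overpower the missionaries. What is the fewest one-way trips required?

Following every safe sequence of crossings from the start, the most of the 10 that can be at the new quay as the barge arrives there on crossings 1, 3, 5, 7 is 2, 3, 4, 5 respectively; the best ever achieved is 5 of 10.
From crossing 9 on, no configuration arises that was not already reachable earlier: only 13 distinct safe configurations (who is on which side, and where the barge is) can ever be reached, none of them has everyone across, and every continuation just revisits them. They are: 0 missionaries + 0 cannibals across (barge back at the start); 0 missionaries + 1 cannibal across (barge there); 0 missionaries + 1 cannibal across (barge back at the start); 0 missionaries + 2 cannibals across (barge there); 0 missionaries + 2 cannibals across (barge back at the start); 0 missionaries + 3 cannibals across (barge there); 0 missionaries + 3 cannibals across (barge back at the start); 0 missionaries + 4 cannibals across (barge there); 0 missionaries + 4 cannibals across (barge back at the start); 0 missionaries + 5 cannibals across (barge there); 1 missionary + 1 cannibal across (barge there); 1 missionary + 1 cannibal across (barge back at the start); 2 missionaries + 2 cannibals across (barge there). So no valid plan exists.

impossible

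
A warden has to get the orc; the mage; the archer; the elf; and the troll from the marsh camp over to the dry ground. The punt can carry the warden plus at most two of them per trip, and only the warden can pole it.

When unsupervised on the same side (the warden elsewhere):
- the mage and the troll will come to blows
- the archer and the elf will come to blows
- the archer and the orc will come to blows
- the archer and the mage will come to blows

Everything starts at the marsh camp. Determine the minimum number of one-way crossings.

5

Counting alone: the warden can take at most 2 across per trip to the dry ground, so moving all 5 needs at least 3 loaded trips out, with a return between consecutive ones — at least 5 crossings.
The plan below uses exactly 5 crossings, so it is optimal:
1. Warden goes to the dry ground with the archer and the mage.
2. Warden goes back to the marsh camp with the archer.
3. Warden goes to the dry ground with the elf and the orc.
4. Warden goes back to the marsh camp alone.
5. Warden goes to the dry ground with the archer and the troll.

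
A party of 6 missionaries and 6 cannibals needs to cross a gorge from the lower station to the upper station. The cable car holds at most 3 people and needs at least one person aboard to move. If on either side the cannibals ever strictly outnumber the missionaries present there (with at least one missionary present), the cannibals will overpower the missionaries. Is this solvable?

Following every safe sequence of crossings from the start, the most of the 12 that can be at the upper station as the cable car arrives there on crossings 1, 3, 5 is 3, 5, 6 respectively; the best ever achieved is 6 of 12.
From crossing 7 on, no configuration arises that was not already reachable earlier: only 17 distinct safe configurations (who is on which side, and where the cable car is) can ever be reached, none of them has everyone across, and every continuation just revisits them. They are: 0 missionaries + 0 cannibals across (cable car back at the start); 0 missionaries + 1 cannibal across (cable car there); 0 missionaries + 1 cannibal across (cable car back at the start); 0 missionaries + 2 cannibals across (cable car there); 0 missionaries + 2 cannibals across (cable car back at the start); 0 missionaries + 3 cannibals across (cable car there); 0 missionaries + 3 cannibals across (cable car back at the start); 0 missionaries + 4 cannibals across (cable car there); 0 missionaries + 4 cannibals across (cable car back at the start); 0 missionaries + 5 cannibals across (cable car there); 0 missionaries + 5 cannibals across (cable car back at the start); 0 missionaries + 6 cannibals across (cable car there); 1 missionary + 1 cannibal across (cable car there); 1 missionary + 1 cannibal across (cable car back at the start); 2 missionaries + 2 cannibals across (cable car there); 2 missionaries + 2 cannibals across (cable car back at the start); 3 missionaries + 3 cannibals across (cable car there). So no valid plan exists.

No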